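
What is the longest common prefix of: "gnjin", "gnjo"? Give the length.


Words: gnjin, gnjo
  Position 0: all 'g' => match
  Position 1: all 'n' => match
  Position 2: all 'j' => match
  Position 3: ('i', 'o') => mismatch, stop
LCP = "gnj" (length 3)

3


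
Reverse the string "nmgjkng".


Input: nmgjkng
Reading characters right to left:
  Position 6: 'g'
  Position 5: 'n'
  Position 4: 'k'
  Position 3: 'j'
  Position 2: 'g'
  Position 1: 'm'
  Position 0: 'n'
Reversed: gnkjgmn

gnkjgmn


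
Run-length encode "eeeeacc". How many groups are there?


Input: eeeeacc
Scanning for consecutive runs:
  Group 1: 'e' x 4 (positions 0-3)
  Group 2: 'a' x 1 (positions 4-4)
  Group 3: 'c' x 2 (positions 5-6)
Total groups: 3

3


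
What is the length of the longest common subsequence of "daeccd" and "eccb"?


LCS of "daeccd" and "eccb"
DP table:
           e    c    c    b
      0    0    0    0    0
  d   0    0    0    0    0
  a   0    0    0    0    0
  e   0    1    1    1    1
  c   0    1    2    2    2
  c   0    1    2    3    3
  d   0    1    2    3    3
LCS length = dp[6][4] = 3

3


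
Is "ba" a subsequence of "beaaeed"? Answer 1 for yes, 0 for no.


Check if "ba" is a subsequence of "beaaeed"
Greedy scan:
  Position 0 ('b'): matches sub[0] = 'b'
  Position 1 ('e'): no match needed
  Position 2 ('a'): matches sub[1] = 'a'
  Position 3 ('a'): no match needed
  Position 4 ('e'): no match needed
  Position 5 ('e'): no match needed
  Position 6 ('d'): no match needed
All 2 characters matched => is a subsequence

1


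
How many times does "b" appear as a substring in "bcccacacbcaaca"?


Searching for "b" in "bcccacacbcaaca"
Scanning each position:
  Position 0: "b" => MATCH
  Position 1: "c" => no
  Position 2: "c" => no
  Position 3: "c" => no
  Position 4: "a" => no
  Position 5: "c" => no
  Position 6: "a" => no
  Position 7: "c" => no
  Position 8: "b" => MATCH
  Position 9: "c" => no
  Position 10: "a" => no
  Position 11: "a" => no
  Position 12: "c" => no
  Position 13: "a" => no
Total occurrences: 2

2


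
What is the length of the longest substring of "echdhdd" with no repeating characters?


Input: "echdhdd"
Sliding window (track last position of each char):
  Position 0 ('e'): window [0,0] length 1 -- new best
  Position 1 ('c'): window [0,1] length 2 -- new best
  Position 2 ('h'): window [0,2] length 3 -- new best
  Position 3 ('d'): window [0,3] length 4 -- new best
  Position 4 ('h'): repeat (last at 2), move window start to 3
  Position 4 ('h'): window [3,4] length 2
  Position 5 ('d'): repeat (last at 3), move window start to 4
  Position 5 ('d'): window [4,5] length 2
  Position 6 ('d'): repeat (last at 5), move window start to 6
  Position 6 ('d'): window [6,6] length 1
Longest substring with no repeats: "echd" with length 4

4


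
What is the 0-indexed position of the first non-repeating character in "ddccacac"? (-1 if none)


Input: ddccacac
Character frequencies:
  'a': 2
  'c': 4
  'd': 2
Scanning left to right for freq == 1:
  Position 0 ('d'): freq=2, skip
  Position 1 ('d'): freq=2, skip
  Position 2 ('c'): freq=4, skip
  Position 3 ('c'): freq=4, skip
  Position 4 ('a'): freq=2, skip
  Position 5 ('c'): freq=4, skip
  Position 6 ('a'): freq=2, skip
  Position 7 ('c'): freq=4, skip
  No unique character found => answer = -1

-1


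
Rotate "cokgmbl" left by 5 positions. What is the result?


Input: "cokgmbl", rotate left by 5
First 5 characters: "cokgm"
Remaining characters: "bl"
Concatenate remaining + first: "bl" + "cokgm" = "blcokgm"

blcokgm


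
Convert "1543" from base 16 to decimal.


Input: "1543" in base 16
Positional expansion:
  Digit '1' (value 1) x 16^3 = 4096
  Digit '5' (value 5) x 16^2 = 1280
  Digit '4' (value 4) x 16^1 = 64
  Digit '3' (value 3) x 16^0 = 3
Sum = 5443

5443


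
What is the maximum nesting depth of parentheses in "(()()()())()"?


Input: "(()()()())()"
Tracking depth:
  Position 0 '(': depth becomes 1
  Position 1 '(': depth becomes 2
  Position 2 ')': depth becomes 1
  Position 3 '(': depth becomes 2
  Position 4 ')': depth becomes 1
  Position 5 '(': depth becomes 2
  Position 6 ')': depth becomes 1
  Position 7 '(': depth becomes 2
  Position 8 ')': depth becomes 1
  Position 9 ')': depth becomes 0
  Position 10 '(': depth becomes 1
  Position 11 ')': depth becomes 0
Maximum depth reached: 2

2


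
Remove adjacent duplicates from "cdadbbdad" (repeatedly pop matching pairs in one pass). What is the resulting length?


Input: cdadbbdad
Stack-based adjacent duplicate removal:
  Read 'c': push. Stack: c
  Read 'd': push. Stack: cd
  Read 'a': push. Stack: cda
  Read 'd': push. Stack: cdad
  Read 'b': push. Stack: cdadb
  Read 'b': matches stack top 'b' => pop. Stack: cdad
  Read 'd': matches stack top 'd' => pop. Stack: cda
  Read 'a': matches stack top 'a' => pop. Stack: cd
  Read 'd': matches stack top 'd' => pop. Stack: c
Final stack: "c" (length 1)

1


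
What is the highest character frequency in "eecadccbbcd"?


Input: eecadccbbcd
Character counts:
  'a': 1
  'b': 2
  'c': 4
  'd': 2
  'e': 2
Maximum frequency: 4

4


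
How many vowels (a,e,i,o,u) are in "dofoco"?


Input: dofoco
Checking each character:
  'd' at position 0: consonant
  'o' at position 1: vowel (running total: 1)
  'f' at position 2: consonant
  'o' at position 3: vowel (running total: 2)
  'c' at position 4: consonant
  'o' at position 5: vowel (running total: 3)
Total vowels: 3

3


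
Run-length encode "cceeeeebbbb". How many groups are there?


Input: cceeeeebbbb
Scanning for consecutive runs:
  Group 1: 'c' x 2 (positions 0-1)
  Group 2: 'e' x 5 (positions 2-6)
  Group 3: 'b' x 4 (positions 7-10)
Total groups: 3

3


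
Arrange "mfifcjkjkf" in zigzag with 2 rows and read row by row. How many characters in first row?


Zigzag "mfifcjkjkf" into 2 rows:
Placing characters:
  'm' => row 0
  'f' => row 1
  'i' => row 0
  'f' => row 1
  'c' => row 0
  'j' => row 1
  'k' => row 0
  'j' => row 1
  'k' => row 0
  'f' => row 1
Rows:
  Row 0: "mickk"
  Row 1: "ffjjf"
First row length: 5

5


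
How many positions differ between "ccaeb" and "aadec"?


Comparing "ccaeb" and "aadec" position by position:
  Position 0: 'c' vs 'a' => DIFFER
  Position 1: 'c' vs 'a' => DIFFER
  Position 2: 'a' vs 'd' => DIFFER
  Position 3: 'e' vs 'e' => same
  Position 4: 'b' vs 'c' => DIFFER
Positions that differ: 4

4


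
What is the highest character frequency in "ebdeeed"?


Input: ebdeeed
Character counts:
  'b': 1
  'd': 2
  'e': 4
Maximum frequency: 4

4


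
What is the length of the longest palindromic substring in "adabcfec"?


Input: "adabcfec"
Checking substrings for palindromes:
  [0:3] "ada" (len 3) => palindrome
Longest palindromic substring: "ada" with length 3

3


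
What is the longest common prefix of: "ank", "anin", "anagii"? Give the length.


Words: ank, anin, anagii
  Position 0: all 'a' => match
  Position 1: all 'n' => match
  Position 2: ('k', 'i', 'a') => mismatch, stop
LCP = "an" (length 2)

2


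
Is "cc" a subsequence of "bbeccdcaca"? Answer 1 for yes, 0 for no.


Check if "cc" is a subsequence of "bbeccdcaca"
Greedy scan:
  Position 0 ('b'): no match needed
  Position 1 ('b'): no match needed
  Position 2 ('e'): no match needed
  Position 3 ('c'): matches sub[0] = 'c'
  Position 4 ('c'): matches sub[1] = 'c'
  Position 5 ('d'): no match needed
  Position 6 ('c'): no match needed
  Position 7 ('a'): no match needed
  Position 8 ('c'): no match needed
  Position 9 ('a'): no match needed
All 2 characters matched => is a subsequence

1


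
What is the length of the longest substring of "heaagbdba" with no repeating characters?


Input: "heaagbdba"
Sliding window (track last position of each char):
  Position 0 ('h'): window [0,0] length 1 -- new best
  Position 1 ('e'): window [0,1] length 2 -- new best
  Position 2 ('a'): window [0,2] length 3 -- new best
  Position 3 ('a'): repeat (last at 2), move window start to 3
  Position 3 ('a'): window [3,3] length 1
  Position 4 ('g'): window [3,4] length 2
  Position 5 ('b'): window [3,5] length 3
  Position 6 ('d'): window [3,6] length 4 -- new best
  Position 7 ('b'): repeat (last at 5), move window start to 6
  Position 7 ('b'): window [6,7] length 2
  Position 8 ('a'): window [6,8] length 3
Longest substring with no repeats: "agbd" with length 4

4


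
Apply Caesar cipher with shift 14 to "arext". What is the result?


Caesar cipher: shift "arext" by 14
  'a' (pos 0) + 14 = pos 14 = 'o'
  'r' (pos 17) + 14 = pos 5 = 'f'
  'e' (pos 4) + 14 = pos 18 = 's'
  'x' (pos 23) + 14 = pos 11 = 'l'
  't' (pos 19) + 14 = pos 7 = 'h'
Result: ofslh

ofslh


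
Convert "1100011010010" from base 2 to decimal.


Input: "1100011010010" in base 2
Positional expansion:
  Digit '1' (value 1) x 2^12 = 4096
  Digit '1' (value 1) x 2^11 = 2048
  Digit '0' (value 0) x 2^10 = 0
  Digit '0' (value 0) x 2^9 = 0
  Digit '0' (value 0) x 2^8 = 0
  Digit '1' (value 1) x 2^7 = 128
  Digit '1' (value 1) x 2^6 = 64
  Digit '0' (value 0) x 2^5 = 0
  Digit '1' (value 1) x 2^4 = 16
  Digit '0' (value 0) x 2^3 = 0
  Digit '0' (value 0) x 2^2 = 0
  Digit '1' (value 1) x 2^1 = 2
  Digit '0' (value 0) x 2^0 = 0
Sum = 6354

6354


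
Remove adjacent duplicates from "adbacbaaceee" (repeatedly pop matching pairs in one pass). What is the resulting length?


Input: adbacbaaceee
Stack-based adjacent duplicate removal:
  Read 'a': push. Stack: a
  Read 'd': push. Stack: ad
  Read 'b': push. Stack: adb
  Read 'a': push. Stack: adba
  Read 'c': push. Stack: adbac
  Read 'b': push. Stack: adbacb
  Read 'a': push. Stack: adbacba
  Read 'a': matches stack top 'a' => pop. Stack: adbacb
  Read 'c': push. Stack: adbacbc
  Read 'e': push. Stack: adbacbce
  Read 'e': matches stack top 'e' => pop. Stack: adbacbc
  Read 'e': push. Stack: adbacbce
Final stack: "adbacbce" (length 8)

8


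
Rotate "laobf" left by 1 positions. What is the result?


Input: "laobf", rotate left by 1
First 1 characters: "l"
Remaining characters: "aobf"
Concatenate remaining + first: "aobf" + "l" = "aobfl"

aobfl


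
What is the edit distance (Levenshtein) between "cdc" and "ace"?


Computing edit distance: "cdc" -> "ace"
DP table:
           a    c    e
      0    1    2    3
  c   1    1    1    2
  d   2    2    2    2
  c   3    3    2    3
Edit distance = dp[3][3] = 3

3


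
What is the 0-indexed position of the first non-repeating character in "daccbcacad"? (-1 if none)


Input: daccbcacad
Character frequencies:
  'a': 3
  'b': 1
  'c': 4
  'd': 2
Scanning left to right for freq == 1:
  Position 0 ('d'): freq=2, skip
  Position 1 ('a'): freq=3, skip
  Position 2 ('c'): freq=4, skip
  Position 3 ('c'): freq=4, skip
  Position 4 ('b'): unique! => answer = 4

4


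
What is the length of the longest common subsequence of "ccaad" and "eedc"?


LCS of "ccaad" and "eedc"
DP table:
           e    e    d    c
      0    0    0    0    0
  c   0    0    0    0    1
  c   0    0    0    0    1
  a   0    0    0    0    1
  a   0    0    0    0    1
  d   0    0    0    1    1
LCS length = dp[5][4] = 1

1


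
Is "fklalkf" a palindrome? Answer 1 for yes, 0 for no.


Input: fklalkf
Reversed: fklalkf
  Compare pos 0 ('f') with pos 6 ('f'): match
  Compare pos 1 ('k') with pos 5 ('k'): match
  Compare pos 2 ('l') with pos 4 ('l'): match
Result: palindrome

1


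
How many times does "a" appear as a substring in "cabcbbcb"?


Searching for "a" in "cabcbbcb"
Scanning each position:
  Position 0: "c" => no
  Position 1: "a" => MATCH
  Position 2: "b" => no
  Position 3: "c" => no
  Position 4: "b" => no
  Position 5: "b" => no
  Position 6: "c" => no
  Position 7: "b" => no
Total occurrences: 1

1


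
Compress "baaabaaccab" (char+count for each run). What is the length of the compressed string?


Input: baaabaaccab
Runs:
  'b' x 1 => "b1"
  'a' x 3 => "a3"
  'b' x 1 => "b1"
  'a' x 2 => "a2"
  'c' x 2 => "c2"
  'a' x 1 => "a1"
  'b' x 1 => "b1"
Compressed: "b1a3b1a2c2a1b1"
Compressed length: 14

14


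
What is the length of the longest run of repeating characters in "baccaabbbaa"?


Input: "baccaabbbaa"
Scanning for longest run:
  Position 1 ('a'): new char, reset run to 1
  Position 2 ('c'): new char, reset run to 1
  Position 3 ('c'): continues run of 'c', length=2
  Position 4 ('a'): new char, reset run to 1
  Position 5 ('a'): continues run of 'a', length=2
  Position 6 ('b'): new char, reset run to 1
  Position 7 ('b'): continues run of 'b', length=2
  Position 8 ('b'): continues run of 'b', length=3
  Position 9 ('a'): new char, reset run to 1
  Position 10 ('a'): continues run of 'a', length=2
Longest run: 'b' with length 3

3


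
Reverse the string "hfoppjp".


Input: hfoppjp
Reading characters right to left:
  Position 6: 'p'
  Position 5: 'j'
  Position 4: 'p'
  Position 3: 'p'
  Position 2: 'o'
  Position 1: 'f'
  Position 0: 'h'
Reversed: pjppofh

pjppofh


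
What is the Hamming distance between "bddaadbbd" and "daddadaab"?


Comparing "bddaadbbd" and "daddadaab" position by position:
  Position 0: 'b' vs 'd' => differ
  Position 1: 'd' vs 'a' => differ
  Position 2: 'd' vs 'd' => same
  Position 3: 'a' vs 'd' => differ
  Position 4: 'a' vs 'a' => same
  Position 5: 'd' vs 'd' => same
  Position 6: 'b' vs 'a' => differ
  Position 7: 'b' vs 'a' => differ
  Position 8: 'd' vs 'b' => differ
Total differences (Hamming distance): 6

6


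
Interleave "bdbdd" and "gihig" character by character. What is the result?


Interleaving "bdbdd" and "gihig":
  Position 0: 'b' from first, 'g' from second => "bg"
  Position 1: 'd' from first, 'i' from second => "di"
  Position 2: 'b' from first, 'h' from second => "bh"
  Position 3: 'd' from first, 'i' from second => "di"
  Position 4: 'd' from first, 'g' from second => "dg"
Result: bgdibhdidg

bgdibhdidg


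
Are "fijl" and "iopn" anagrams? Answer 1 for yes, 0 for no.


Strings: "fijl", "iopn"
Sorted first:  fijl
Sorted second: inop
Differ at position 0: 'f' vs 'i' => not anagrams

0


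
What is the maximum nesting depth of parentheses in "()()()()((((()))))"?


Input: "()()()()((((()))))"
Tracking depth:
  Position 0 '(': depth becomes 1
  Position 1 ')': depth becomes 0
  Position 2 '(': depth becomes 1
  Position 3 ')': depth becomes 0
  Position 4 '(': depth becomes 1
  Position 5 ')': depth becomes 0
  Position 6 '(': depth becomes 1
  Position 7 ')': depth becomes 0
  Position 8 '(': depth becomes 1
  Position 9 '(': depth becomes 2
  Position 10 '(': depth becomes 3
  Position 11 '(': depth becomes 4
  Position 12 '(': depth becomes 5
  Position 13 ')': depth becomes 4
  Position 14 ')': depth becomes 3
  Position 15 ')': depth becomes 2
  Position 16 ')': depth becomes 1
  Position 17 ')': depth becomes 0
Maximum depth reached: 5

5


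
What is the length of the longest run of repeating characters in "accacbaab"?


Input: "accacbaab"
Scanning for longest run:
  Position 1 ('c'): new char, reset run to 1
  Position 2 ('c'): continues run of 'c', length=2
  Position 3 ('a'): new char, reset run to 1
  Position 4 ('c'): new char, reset run to 1
  Position 5 ('b'): new char, reset run to 1
  Position 6 ('a'): new char, reset run to 1
  Position 7 ('a'): continues run of 'a', length=2
  Position 8 ('b'): new char, reset run to 1
Longest run: 'c' with length 2

2


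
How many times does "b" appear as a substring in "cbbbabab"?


Searching for "b" in "cbbbabab"
Scanning each position:
  Position 0: "c" => no
  Position 1: "b" => MATCH
  Position 2: "b" => MATCH
  Position 3: "b" => MATCH
  Position 4: "a" => no
  Position 5: "b" => MATCH
  Position 6: "a" => no
  Position 7: "b" => MATCH
Total occurrences: 5

5


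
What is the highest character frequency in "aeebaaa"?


Input: aeebaaa
Character counts:
  'a': 4
  'b': 1
  'e': 2
Maximum frequency: 4

4


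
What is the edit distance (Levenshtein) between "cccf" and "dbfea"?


Computing edit distance: "cccf" -> "dbfea"
DP table:
           d    b    f    e    a
      0    1    2    3    4    5
  c   1    1    2    3    4    5
  c   2    2    2    3    4    5
  c   3    3    3    3    4    5
  f   4    4    4    3    4    5
Edit distance = dp[4][5] = 5

5


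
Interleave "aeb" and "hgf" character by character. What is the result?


Interleaving "aeb" and "hgf":
  Position 0: 'a' from first, 'h' from second => "ah"
  Position 1: 'e' from first, 'g' from second => "eg"
  Position 2: 'b' from first, 'f' from second => "bf"
Result: ahegbf

ahegbf


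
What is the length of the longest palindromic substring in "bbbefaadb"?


Input: "bbbefaadb"
Checking substrings for palindromes:
  [0:3] "bbb" (len 3) => palindrome
  [0:2] "bb" (len 2) => palindrome
  [1:3] "bb" (len 2) => palindrome
  [5:7] "aa" (len 2) => palindrome
Longest palindromic substring: "bbb" with length 3

3


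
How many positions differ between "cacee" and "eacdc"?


Comparing "cacee" and "eacdc" position by position:
  Position 0: 'c' vs 'e' => DIFFER
  Position 1: 'a' vs 'a' => same
  Position 2: 'c' vs 'c' => same
  Position 3: 'e' vs 'd' => DIFFER
  Position 4: 'e' vs 'c' => DIFFER
Positions that differ: 3

3


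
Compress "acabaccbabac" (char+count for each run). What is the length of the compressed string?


Input: acabaccbabac
Runs:
  'a' x 1 => "a1"
  'c' x 1 => "c1"
  'a' x 1 => "a1"
  'b' x 1 => "b1"
  'a' x 1 => "a1"
  'c' x 2 => "c2"
  'b' x 1 => "b1"
  'a' x 1 => "a1"
  'b' x 1 => "b1"
  'a' x 1 => "a1"
  'c' x 1 => "c1"
Compressed: "a1c1a1b1a1c2b1a1b1a1c1"
Compressed length: 22

22


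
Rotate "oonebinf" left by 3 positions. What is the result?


Input: "oonebinf", rotate left by 3
First 3 characters: "oon"
Remaining characters: "ebinf"
Concatenate remaining + first: "ebinf" + "oon" = "ebinfoon"

ebinfoon


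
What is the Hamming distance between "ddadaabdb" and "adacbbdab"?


Comparing "ddadaabdb" and "adacbbdab" position by position:
  Position 0: 'd' vs 'a' => differ
  Position 1: 'd' vs 'd' => same
  Position 2: 'a' vs 'a' => same
  Position 3: 'd' vs 'c' => differ
  Position 4: 'a' vs 'b' => differ
  Position 5: 'a' vs 'b' => differ
  Position 6: 'b' vs 'd' => differ
  Position 7: 'd' vs 'a' => differ
  Position 8: 'b' vs 'b' => same
Total differences (Hamming distance): 6

6


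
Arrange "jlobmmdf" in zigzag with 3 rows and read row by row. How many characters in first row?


Zigzag "jlobmmdf" into 3 rows:
Placing characters:
  'j' => row 0
  'l' => row 1
  'o' => row 2
  'b' => row 1
  'm' => row 0
  'm' => row 1
  'd' => row 2
  'f' => row 1
Rows:
  Row 0: "jm"
  Row 1: "lbmf"
  Row 2: "od"
First row length: 2

2


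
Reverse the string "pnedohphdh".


Input: pnedohphdh
Reading characters right to left:
  Position 9: 'h'
  Position 8: 'd'
  Position 7: 'h'
  Position 6: 'p'
  Position 5: 'h'
  Position 4: 'o'
  Position 3: 'd'
  Position 2: 'e'
  Position 1: 'n'
  Position 0: 'p'
Reversed: hdhphodenp

hdhphodenp


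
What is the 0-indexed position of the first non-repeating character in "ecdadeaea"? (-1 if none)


Input: ecdadeaea
Character frequencies:
  'a': 3
  'c': 1
  'd': 2
  'e': 3
Scanning left to right for freq == 1:
  Position 0 ('e'): freq=3, skip
  Position 1 ('c'): unique! => answer = 1

1


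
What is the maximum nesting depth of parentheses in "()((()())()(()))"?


Input: "()((()())()(()))"
Tracking depth:
  Position 0 '(': depth becomes 1
  Position 1 ')': depth becomes 0
  Position 2 '(': depth becomes 1
  Position 3 '(': depth becomes 2
  Position 4 '(': depth becomes 3
  Position 5 ')': depth becomes 2
  Position 6 '(': depth becomes 3
  Position 7 ')': depth becomes 2
  Position 8 ')': depth becomes 1
  Position 9 '(': depth becomes 2
  Position 10 ')': depth becomes 1
  Position 11 '(': depth becomes 2
  Position 12 '(': depth becomes 3
  Position 13 ')': depth becomes 2
  Position 14 ')': depth becomes 1
  Position 15 ')': depth becomes 0
Maximum depth reached: 3

3


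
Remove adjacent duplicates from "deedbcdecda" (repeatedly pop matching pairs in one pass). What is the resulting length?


Input: deedbcdecda
Stack-based adjacent duplicate removal:
  Read 'd': push. Stack: d
  Read 'e': push. Stack: de
  Read 'e': matches stack top 'e' => pop. Stack: d
  Read 'd': matches stack top 'd' => pop. Stack: (empty)
  Read 'b': push. Stack: b
  Read 'c': push. Stack: bc
  Read 'd': push. Stack: bcd
  Read 'e': push. Stack: bcde
  Read 'c': push. Stack: bcdec
  Read 'd': push. Stack: bcdecd
  Read 'a': push. Stack: bcdecda
Final stack: "bcdecda" (length 7)

7


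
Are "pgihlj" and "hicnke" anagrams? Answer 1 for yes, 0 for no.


Strings: "pgihlj", "hicnke"
Sorted first:  ghijlp
Sorted second: cehikn
Differ at position 0: 'g' vs 'c' => not anagrams

0


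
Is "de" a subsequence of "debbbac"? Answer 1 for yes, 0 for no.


Check if "de" is a subsequence of "debbbac"
Greedy scan:
  Position 0 ('d'): matches sub[0] = 'd'
  Position 1 ('e'): matches sub[1] = 'e'
  Position 2 ('b'): no match needed
  Position 3 ('b'): no match needed
  Position 4 ('b'): no match needed
  Position 5 ('a'): no match needed
  Position 6 ('c'): no match needed
All 2 characters matched => is a subsequence

1


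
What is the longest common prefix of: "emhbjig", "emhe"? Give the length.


Words: emhbjig, emhe
  Position 0: all 'e' => match
  Position 1: all 'm' => match
  Position 2: all 'h' => match
  Position 3: ('b', 'e') => mismatch, stop
LCP = "emh" (length 3)

3


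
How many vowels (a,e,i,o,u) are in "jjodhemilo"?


Input: jjodhemilo
Checking each character:
  'j' at position 0: consonant
  'j' at position 1: consonant
  'o' at position 2: vowel (running total: 1)
  'd' at position 3: consonant
  'h' at position 4: consonant
  'e' at position 5: vowel (running total: 2)
  'm' at position 6: consonant
  'i' at position 7: vowel (running total: 3)
  'l' at position 8: consonant
  'o' at position 9: vowel (running total: 4)
Total vowels: 4

4


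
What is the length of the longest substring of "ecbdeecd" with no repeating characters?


Input: "ecbdeecd"
Sliding window (track last position of each char):
  Position 0 ('e'): window [0,0] length 1 -- new best
  Position 1 ('c'): window [0,1] length 2 -- new best
  Position 2 ('b'): window [0,2] length 3 -- new best
  Position 3 ('d'): window [0,3] length 4 -- new best
  Position 4 ('e'): repeat (last at 0), move window start to 1
  Position 4 ('e'): window [1,4] length 4
  Position 5 ('e'): repeat (last at 4), move window start to 5
  Position 5 ('e'): window [5,5] length 1
  Position 6 ('c'): window [5,6] length 2
  Position 7 ('d'): window [5,7] length 3
Longest substring with no repeats: "ecbd" with length 4

4


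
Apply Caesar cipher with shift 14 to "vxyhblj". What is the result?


Caesar cipher: shift "vxyhblj" by 14
  'v' (pos 21) + 14 = pos 9 = 'j'
  'x' (pos 23) + 14 = pos 11 = 'l'
  'y' (pos 24) + 14 = pos 12 = 'm'
  'h' (pos 7) + 14 = pos 21 = 'v'
  'b' (pos 1) + 14 = pos 15 = 'p'
  'l' (pos 11) + 14 = pos 25 = 'z'
  'j' (pos 9) + 14 = pos 23 = 'x'
Result: jlmvpzx

jlmvpzx


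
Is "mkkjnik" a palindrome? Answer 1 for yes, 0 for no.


Input: mkkjnik
Reversed: kinjkkm
  Compare pos 0 ('m') with pos 6 ('k'): MISMATCH
  Compare pos 1 ('k') with pos 5 ('i'): MISMATCH
  Compare pos 2 ('k') with pos 4 ('n'): MISMATCH
Result: not a palindrome

0


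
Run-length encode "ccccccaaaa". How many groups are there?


Input: ccccccaaaa
Scanning for consecutive runs:
  Group 1: 'c' x 6 (positions 0-5)
  Group 2: 'a' x 4 (positions 6-9)
Total groups: 2

2


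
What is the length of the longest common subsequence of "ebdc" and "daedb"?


LCS of "ebdc" and "daedb"
DP table:
           d    a    e    d    b
      0    0    0    0    0    0
  e   0    0    0    1    1    1
  b   0    0    0    1    1    2
  d   0    1    1    1    2    2
  c   0    1    1    1    2    2
LCS length = dp[4][5] = 2

2


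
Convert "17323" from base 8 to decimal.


Input: "17323" in base 8
Positional expansion:
  Digit '1' (value 1) x 8^4 = 4096
  Digit '7' (value 7) x 8^3 = 3584
  Digit '3' (value 3) x 8^2 = 192
  Digit '2' (value 2) x 8^1 = 16
  Digit '3' (value 3) x 8^0 = 3
Sum = 7891

7891


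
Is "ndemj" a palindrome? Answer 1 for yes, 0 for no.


Input: ndemj
Reversed: jmedn
  Compare pos 0 ('n') with pos 4 ('j'): MISMATCH
  Compare pos 1 ('d') with pos 3 ('m'): MISMATCH
Result: not a palindrome

0


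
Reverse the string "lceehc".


Input: lceehc
Reading characters right to left:
  Position 5: 'c'
  Position 4: 'h'
  Position 3: 'e'
  Position 2: 'e'
  Position 1: 'c'
  Position 0: 'l'
Reversed: cheecl

cheecl


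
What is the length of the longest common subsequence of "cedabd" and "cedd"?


LCS of "cedabd" and "cedd"
DP table:
           c    e    d    d
      0    0    0    0    0
  c   0    1    1    1    1
  e   0    1    2    2    2
  d   0    1    2    3    3
  a   0    1    2    3    3
  b   0    1    2    3    3
  d   0    1    2    3    4
LCS length = dp[6][4] = 4

4


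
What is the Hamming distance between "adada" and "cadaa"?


Comparing "adada" and "cadaa" position by position:
  Position 0: 'a' vs 'c' => differ
  Position 1: 'd' vs 'a' => differ
  Position 2: 'a' vs 'd' => differ
  Position 3: 'd' vs 'a' => differ
  Position 4: 'a' vs 'a' => same
Total differences (Hamming distance): 4

4


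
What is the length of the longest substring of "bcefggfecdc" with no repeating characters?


Input: "bcefggfecdc"
Sliding window (track last position of each char):
  Position 0 ('b'): window [0,0] length 1 -- new best
  Position 1 ('c'): window [0,1] length 2 -- new best
  Position 2 ('e'): window [0,2] length 3 -- new best
  Position 3 ('f'): window [0,3] length 4 -- new best
  Position 4 ('g'): window [0,4] length 5 -- new best
  Position 5 ('g'): repeat (last at 4), move window start to 5
  Position 5 ('g'): window [5,5] length 1
  Position 6 ('f'): window [5,6] length 2
  Position 7 ('e'): window [5,7] length 3
  Position 8 ('c'): window [5,8] length 4
  Position 9 ('d'): window [5,9] length 5
  Position 10 ('c'): repeat (last at 8), move window start to 9
  Position 10 ('c'): window [9,10] length 2
Longest substring with no repeats: "bcefg" with length 5

5


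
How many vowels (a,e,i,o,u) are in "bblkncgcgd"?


Input: bblkncgcgd
Checking each character:
  'b' at position 0: consonant
  'b' at position 1: consonant
  'l' at position 2: consonant
  'k' at position 3: consonant
  'n' at position 4: consonant
  'c' at position 5: consonant
  'g' at position 6: consonant
  'c' at position 7: consonant
  'g' at position 8: consonant
  'd' at position 9: consonant
Total vowels: 0

0


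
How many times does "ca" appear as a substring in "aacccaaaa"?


Searching for "ca" in "aacccaaaa"
Scanning each position:
  Position 0: "aa" => no
  Position 1: "ac" => no
  Position 2: "cc" => no
  Position 3: "cc" => no
  Position 4: "ca" => MATCH
  Position 5: "aa" => no
  Position 6: "aa" => no
  Position 7: "aa" => no
Total occurrences: 1

1


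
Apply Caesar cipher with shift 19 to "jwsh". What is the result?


Caesar cipher: shift "jwsh" by 19
  'j' (pos 9) + 19 = pos 2 = 'c'
  'w' (pos 22) + 19 = pos 15 = 'p'
  's' (pos 18) + 19 = pos 11 = 'l'
  'h' (pos 7) + 19 = pos 0 = 'a'
Result: cpla

cpla


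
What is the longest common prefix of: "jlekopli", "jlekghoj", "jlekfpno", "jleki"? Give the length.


Words: jlekopli, jlekghoj, jlekfpno, jleki
  Position 0: all 'j' => match
  Position 1: all 'l' => match
  Position 2: all 'e' => match
  Position 3: all 'k' => match
  Position 4: ('o', 'g', 'f', 'i') => mismatch, stop
LCP = "jlek" (length 4)

4


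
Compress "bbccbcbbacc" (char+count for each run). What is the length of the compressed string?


Input: bbccbcbbacc
Runs:
  'b' x 2 => "b2"
  'c' x 2 => "c2"
  'b' x 1 => "b1"
  'c' x 1 => "c1"
  'b' x 2 => "b2"
  'a' x 1 => "a1"
  'c' x 2 => "c2"
Compressed: "b2c2b1c1b2a1c2"
Compressed length: 14

14


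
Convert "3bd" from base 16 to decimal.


Input: "3bd" in base 16
Positional expansion:
  Digit '3' (value 3) x 16^2 = 768
  Digit 'b' (value 11) x 16^1 = 176
  Digit 'd' (value 13) x 16^0 = 13
Sum = 957

957


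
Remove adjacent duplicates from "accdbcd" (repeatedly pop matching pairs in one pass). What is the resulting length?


Input: accdbcd
Stack-based adjacent duplicate removal:
  Read 'a': push. Stack: a
  Read 'c': push. Stack: ac
  Read 'c': matches stack top 'c' => pop. Stack: a
  Read 'd': push. Stack: ad
  Read 'b': push. Stack: adb
  Read 'c': push. Stack: adbc
  Read 'd': push. Stack: adbcd
Final stack: "adbcd" (length 5)

5


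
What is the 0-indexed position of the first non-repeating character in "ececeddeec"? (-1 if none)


Input: ececeddeec
Character frequencies:
  'c': 3
  'd': 2
  'e': 5
Scanning left to right for freq == 1:
  Position 0 ('e'): freq=5, skip
  Position 1 ('c'): freq=3, skip
  Position 2 ('e'): freq=5, skip
  Position 3 ('c'): freq=3, skip
  Position 4 ('e'): freq=5, skip
  Position 5 ('d'): freq=2, skip
  Position 6 ('d'): freq=2, skip
  Position 7 ('e'): freq=5, skip
  Position 8 ('e'): freq=5, skip
  Position 9 ('c'): freq=3, skip
  No unique character found => answer = -1

-1


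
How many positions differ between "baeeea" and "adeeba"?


Comparing "baeeea" and "adeeba" position by position:
  Position 0: 'b' vs 'a' => DIFFER
  Position 1: 'a' vs 'd' => DIFFER
  Position 2: 'e' vs 'e' => same
  Position 3: 'e' vs 'e' => same
  Position 4: 'e' vs 'b' => DIFFER
  Position 5: 'a' vs 'a' => same
Positions that differ: 3

3


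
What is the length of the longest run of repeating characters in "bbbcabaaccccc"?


Input: "bbbcabaaccccc"
Scanning for longest run:
  Position 1 ('b'): continues run of 'b', length=2
  Position 2 ('b'): continues run of 'b', length=3
  Position 3 ('c'): new char, reset run to 1
  Position 4 ('a'): new char, reset run to 1
  Position 5 ('b'): new char, reset run to 1
  Position 6 ('a'): new char, reset run to 1
  Position 7 ('a'): continues run of 'a', length=2
  Position 8 ('c'): new char, reset run to 1
  Position 9 ('c'): continues run of 'c', length=2
  Position 10 ('c'): continues run of 'c', length=3
  Position 11 ('c'): continues run of 'c', length=4
  Position 12 ('c'): continues run of 'c', length=5
Longest run: 'c' with length 5

5


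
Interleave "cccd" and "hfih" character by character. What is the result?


Interleaving "cccd" and "hfih":
  Position 0: 'c' from first, 'h' from second => "ch"
  Position 1: 'c' from first, 'f' from second => "cf"
  Position 2: 'c' from first, 'i' from second => "ci"
  Position 3: 'd' from first, 'h' from second => "dh"
Result: chcfcidh

chcfcidh


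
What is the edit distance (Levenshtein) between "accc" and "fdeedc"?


Computing edit distance: "accc" -> "fdeedc"
DP table:
           f    d    e    e    d    c
      0    1    2    3    4    5    6
  a   1    1    2    3    4    5    6
  c   2    2    2    3    4    5    5
  c   3    3    3    3    4    5    5
  c   4    4    4    4    4    5    5
Edit distance = dp[4][6] = 5

5


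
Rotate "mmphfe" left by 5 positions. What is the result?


Input: "mmphfe", rotate left by 5
First 5 characters: "mmphf"
Remaining characters: "e"
Concatenate remaining + first: "e" + "mmphf" = "emmphf"

emmphf


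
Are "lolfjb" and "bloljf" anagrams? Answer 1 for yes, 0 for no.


Strings: "lolfjb", "bloljf"
Sorted first:  bfjllo
Sorted second: bfjllo
Sorted forms match => anagrams

1


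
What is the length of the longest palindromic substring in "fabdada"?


Input: "fabdada"
Checking substrings for palindromes:
  [3:6] "dad" (len 3) => palindrome
  [4:7] "ada" (len 3) => palindrome
Longest palindromic substring: "dad" with length 3

3


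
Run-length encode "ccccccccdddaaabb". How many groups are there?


Input: ccccccccdddaaabb
Scanning for consecutive runs:
  Group 1: 'c' x 8 (positions 0-7)
  Group 2: 'd' x 3 (positions 8-10)
  Group 3: 'a' x 3 (positions 11-13)
  Group 4: 'b' x 2 (positions 14-15)
Total groups: 4

4


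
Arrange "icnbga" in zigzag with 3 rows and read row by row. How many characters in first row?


Zigzag "icnbga" into 3 rows:
Placing characters:
  'i' => row 0
  'c' => row 1
  'n' => row 2
  'b' => row 1
  'g' => row 0
  'a' => row 1
Rows:
  Row 0: "ig"
  Row 1: "cba"
  Row 2: "n"
First row length: 2

2


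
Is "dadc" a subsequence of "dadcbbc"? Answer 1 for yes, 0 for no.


Check if "dadc" is a subsequence of "dadcbbc"
Greedy scan:
  Position 0 ('d'): matches sub[0] = 'd'
  Position 1 ('a'): matches sub[1] = 'a'
  Position 2 ('d'): matches sub[2] = 'd'
  Position 3 ('c'): matches sub[3] = 'c'
  Position 4 ('b'): no match needed
  Position 5 ('b'): no match needed
  Position 6 ('c'): no match needed
All 4 characters matched => is a subsequence

1


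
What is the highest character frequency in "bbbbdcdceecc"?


Input: bbbbdcdceecc
Character counts:
  'b': 4
  'c': 4
  'd': 2
  'e': 2
Maximum frequency: 4

4


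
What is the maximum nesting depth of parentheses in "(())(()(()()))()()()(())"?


Input: "(())(()(()()))()()()(())"
Tracking depth:
  Position 0 '(': depth becomes 1
  Position 1 '(': depth becomes 2
  Position 2 ')': depth becomes 1
  Position 3 ')': depth becomes 0
  Position 4 '(': depth becomes 1
  Position 5 '(': depth becomes 2
  Position 6 ')': depth becomes 1
  Position 7 '(': depth becomes 2
  Position 8 '(': depth becomes 3
  Position 9 ')': depth becomes 2
  Position 10 '(': depth becomes 3
  Position 11 ')': depth becomes 2
  Position 12 ')': depth becomes 1
  Position 13 ')': depth becomes 0
  Position 14 '(': depth becomes 1
  Position 15 ')': depth becomes 0
  Position 16 '(': depth becomes 1
  Position 17 ')': depth becomes 0
  Position 18 '(': depth becomes 1
  Position 19 ')': depth becomes 0
  Position 20 '(': depth becomes 1
  Position 21 '(': depth becomes 2
  Position 22 ')': depth becomes 1
  Position 23 ')': depth becomes 0
Maximum depth reached: 3

3


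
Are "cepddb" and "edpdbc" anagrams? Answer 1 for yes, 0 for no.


Strings: "cepddb", "edpdbc"
Sorted first:  bcddep
Sorted second: bcddep
Sorted forms match => anagrams

1


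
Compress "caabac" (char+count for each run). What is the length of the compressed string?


Input: caabac
Runs:
  'c' x 1 => "c1"
  'a' x 2 => "a2"
  'b' x 1 => "b1"
  'a' x 1 => "a1"
  'c' x 1 => "c1"
Compressed: "c1a2b1a1c1"
Compressed length: 10

10


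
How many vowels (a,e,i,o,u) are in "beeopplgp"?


Input: beeopplgp
Checking each character:
  'b' at position 0: consonant
  'e' at position 1: vowel (running total: 1)
  'e' at position 2: vowel (running total: 2)
  'o' at position 3: vowel (running total: 3)
  'p' at position 4: consonant
  'p' at position 5: consonant
  'l' at position 6: consonant
  'g' at position 7: consonant
  'p' at position 8: consonant
Total vowels: 3

3


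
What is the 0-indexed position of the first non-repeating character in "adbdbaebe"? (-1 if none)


Input: adbdbaebe
Character frequencies:
  'a': 2
  'b': 3
  'd': 2
  'e': 2
Scanning left to right for freq == 1:
  Position 0 ('a'): freq=2, skip
  Position 1 ('d'): freq=2, skip
  Position 2 ('b'): freq=3, skip
  Position 3 ('d'): freq=2, skip
  Position 4 ('b'): freq=3, skip
  Position 5 ('a'): freq=2, skip
  Position 6 ('e'): freq=2, skip
  Position 7 ('b'): freq=3, skip
  Position 8 ('e'): freq=2, skip
  No unique character found => answer = -1

-1


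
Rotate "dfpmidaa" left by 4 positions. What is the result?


Input: "dfpmidaa", rotate left by 4
First 4 characters: "dfpm"
Remaining characters: "idaa"
Concatenate remaining + first: "idaa" + "dfpm" = "idaadfpm"

idaadfpm


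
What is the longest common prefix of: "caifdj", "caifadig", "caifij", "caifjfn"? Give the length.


Words: caifdj, caifadig, caifij, caifjfn
  Position 0: all 'c' => match
  Position 1: all 'a' => match
  Position 2: all 'i' => match
  Position 3: all 'f' => match
  Position 4: ('d', 'a', 'i', 'j') => mismatch, stop
LCP = "caif" (length 4)

4


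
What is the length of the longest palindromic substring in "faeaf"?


Input: "faeaf"
Checking substrings for palindromes:
  [0:5] "faeaf" (len 5) => palindrome
  [1:4] "aea" (len 3) => palindrome
Longest palindromic substring: "faeaf" with length 5

5


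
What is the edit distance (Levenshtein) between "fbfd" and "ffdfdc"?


Computing edit distance: "fbfd" -> "ffdfdc"
DP table:
           f    f    d    f    d    c
      0    1    2    3    4    5    6
  f   1    0    1    2    3    4    5
  b   2    1    1    2    3    4    5
  f   3    2    1    2    2    3    4
  d   4    3    2    1    2    2    3
Edit distance = dp[4][6] = 3

3


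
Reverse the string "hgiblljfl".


Input: hgiblljfl
Reading characters right to left:
  Position 8: 'l'
  Position 7: 'f'
  Position 6: 'j'
  Position 5: 'l'
  Position 4: 'l'
  Position 3: 'b'
  Position 2: 'i'
  Position 1: 'g'
  Position 0: 'h'
Reversed: lfjllbigh

lfjllbigh


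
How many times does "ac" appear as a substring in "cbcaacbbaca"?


Searching for "ac" in "cbcaacbbaca"
Scanning each position:
  Position 0: "cb" => no
  Position 1: "bc" => no
  Position 2: "ca" => no
  Position 3: "aa" => no
  Position 4: "ac" => MATCH
  Position 5: "cb" => no
  Position 6: "bb" => no
  Position 7: "ba" => no
  Position 8: "ac" => MATCH
  Position 9: "ca" => no
Total occurrences: 2

2


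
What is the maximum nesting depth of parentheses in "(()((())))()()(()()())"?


Input: "(()((())))()()(()()())"
Tracking depth:
  Position 0 '(': depth becomes 1
  Position 1 '(': depth becomes 2
  Position 2 ')': depth becomes 1
  Position 3 '(': depth becomes 2
  Position 4 '(': depth becomes 3
  Position 5 '(': depth becomes 4
  Position 6 ')': depth becomes 3
  Position 7 ')': depth becomes 2
  Position 8 ')': depth becomes 1
  Position 9 ')': depth becomes 0
  Position 10 '(': depth becomes 1
  Position 11 ')': depth becomes 0
  Position 12 '(': depth becomes 1
  Position 13 ')': depth becomes 0
  Position 14 '(': depth becomes 1
  Position 15 '(': depth becomes 2
  Position 16 ')': depth becomes 1
  Position 17 '(': depth becomes 2
  Position 18 ')': depth becomes 1
  Position 19 '(': depth becomes 2
  Position 20 ')': depth becomes 1
  Position 21 ')': depth becomes 0
Maximum depth reached: 4

4


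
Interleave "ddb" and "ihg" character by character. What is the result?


Interleaving "ddb" and "ihg":
  Position 0: 'd' from first, 'i' from second => "di"
  Position 1: 'd' from first, 'h' from second => "dh"
  Position 2: 'b' from first, 'g' from second => "bg"
Result: didhbg

didhbg


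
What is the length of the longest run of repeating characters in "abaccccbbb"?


Input: "abaccccbbb"
Scanning for longest run:
  Position 1 ('b'): new char, reset run to 1
  Position 2 ('a'): new char, reset run to 1
  Position 3 ('c'): new char, reset run to 1
  Position 4 ('c'): continues run of 'c', length=2
  Position 5 ('c'): continues run of 'c', length=3
  Position 6 ('c'): continues run of 'c', length=4
  Position 7 ('b'): new char, reset run to 1
  Position 8 ('b'): continues run of 'b', length=2
  Position 9 ('b'): continues run of 'b', length=3
Longest run: 'c' with length 4

4


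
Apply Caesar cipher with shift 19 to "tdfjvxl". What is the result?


Caesar cipher: shift "tdfjvxl" by 19
  't' (pos 19) + 19 = pos 12 = 'm'
  'd' (pos 3) + 19 = pos 22 = 'w'
  'f' (pos 5) + 19 = pos 24 = 'y'
  'j' (pos 9) + 19 = pos 2 = 'c'
  'v' (pos 21) + 19 = pos 14 = 'o'
  'x' (pos 23) + 19 = pos 16 = 'q'
  'l' (pos 11) + 19 = pos 4 = 'e'
Result: mwycoqe

mwycoqe


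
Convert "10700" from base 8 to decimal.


Input: "10700" in base 8
Positional expansion:
  Digit '1' (value 1) x 8^4 = 4096
  Digit '0' (value 0) x 8^3 = 0
  Digit '7' (value 7) x 8^2 = 448
  Digit '0' (value 0) x 8^1 = 0
  Digit '0' (value 0) x 8^0 = 0
Sum = 4544

4544


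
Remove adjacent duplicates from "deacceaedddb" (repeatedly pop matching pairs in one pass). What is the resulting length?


Input: deacceaedddb
Stack-based adjacent duplicate removal:
  Read 'd': push. Stack: d
  Read 'e': push. Stack: de
  Read 'a': push. Stack: dea
  Read 'c': push. Stack: deac
  Read 'c': matches stack top 'c' => pop. Stack: dea
  Read 'e': push. Stack: deae
  Read 'a': push. Stack: deaea
  Read 'e': push. Stack: deaeae
  Read 'd': push. Stack: deaeaed
  Read 'd': matches stack top 'd' => pop. Stack: deaeae
  Read 'd': push. Stack: deaeaed
  Read 'b': push. Stack: deaeaedb
Final stack: "deaeaedb" (length 8)

8
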